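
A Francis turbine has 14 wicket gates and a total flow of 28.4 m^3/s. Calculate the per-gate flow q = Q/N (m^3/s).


q = 28.4 / 14 = 2.0286 m^3/s


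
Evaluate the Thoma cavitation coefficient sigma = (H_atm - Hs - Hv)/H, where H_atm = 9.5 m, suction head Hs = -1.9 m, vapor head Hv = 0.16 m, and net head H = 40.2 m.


sigma = (9.5 - (-1.9) - 0.16) / 40.2 = 0.2796


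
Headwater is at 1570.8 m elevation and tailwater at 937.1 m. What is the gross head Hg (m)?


Hg = 1570.8 - 937.1 = 633.7000 m


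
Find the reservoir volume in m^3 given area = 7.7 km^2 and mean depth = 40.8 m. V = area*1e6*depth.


V = 7.7 * 1e6 * 40.8 = 3.1416e+08 m^3


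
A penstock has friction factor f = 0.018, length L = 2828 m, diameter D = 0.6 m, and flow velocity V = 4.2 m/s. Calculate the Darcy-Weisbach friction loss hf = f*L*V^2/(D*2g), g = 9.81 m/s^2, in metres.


hf = 0.018 * 2828 * 4.2^2 / (0.6 * 2 * 9.81) = 76.2782 m


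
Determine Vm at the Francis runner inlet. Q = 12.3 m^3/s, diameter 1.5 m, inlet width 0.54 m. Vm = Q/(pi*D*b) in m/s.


Vm = 12.3 / (pi * 1.5 * 0.54) = 4.8336 m/s


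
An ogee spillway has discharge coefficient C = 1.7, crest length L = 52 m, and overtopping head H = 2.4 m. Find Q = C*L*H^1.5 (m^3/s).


Q = 1.7 * 52 * 2.4^1.5 = 328.6769 m^3/s


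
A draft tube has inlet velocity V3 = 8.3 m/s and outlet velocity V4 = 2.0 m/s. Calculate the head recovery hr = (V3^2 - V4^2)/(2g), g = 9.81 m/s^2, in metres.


hr = (8.3^2 - 2.0^2) / (2*9.81) = 3.3073 m


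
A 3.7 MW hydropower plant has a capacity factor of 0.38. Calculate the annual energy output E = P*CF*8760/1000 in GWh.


E = 3.7 * 0.38 * 8760 / 1000 = 12.3166 GWh


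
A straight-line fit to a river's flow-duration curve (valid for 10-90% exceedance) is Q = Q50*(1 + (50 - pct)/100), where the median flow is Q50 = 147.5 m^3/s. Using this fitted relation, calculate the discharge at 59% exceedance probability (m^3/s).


Q = 147.5 * (1 + (50 - 59)/100) = 134.2250 m^3/s


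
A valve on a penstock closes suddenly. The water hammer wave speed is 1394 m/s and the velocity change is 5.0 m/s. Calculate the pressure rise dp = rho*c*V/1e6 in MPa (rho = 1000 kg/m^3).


dp = 1000 * 1394 * 5.0 / 1e6 = 6.9700 MPa


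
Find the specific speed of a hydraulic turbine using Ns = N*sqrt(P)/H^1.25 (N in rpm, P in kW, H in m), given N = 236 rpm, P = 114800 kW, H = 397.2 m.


Ns = 236 * 114800^0.5 / 397.2^1.25 = 45.0943


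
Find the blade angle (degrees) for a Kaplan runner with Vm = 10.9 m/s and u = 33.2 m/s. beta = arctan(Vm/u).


beta = arctan(10.9 / 33.2) = 18.1757 degrees


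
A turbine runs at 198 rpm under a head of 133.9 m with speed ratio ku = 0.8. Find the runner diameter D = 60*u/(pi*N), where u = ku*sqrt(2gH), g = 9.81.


u = 0.8 * sqrt(2*9.81*133.9) = 41.0043 m/s
D = 60 * 41.0043 / (pi * 198) = 3.9552 m


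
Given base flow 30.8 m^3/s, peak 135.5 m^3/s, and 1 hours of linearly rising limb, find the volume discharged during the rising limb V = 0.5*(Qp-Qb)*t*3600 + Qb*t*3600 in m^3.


V = 0.5*(135.5 - 30.8)*1*3600 + 30.8*1*3600 = 299340.0000 m^3


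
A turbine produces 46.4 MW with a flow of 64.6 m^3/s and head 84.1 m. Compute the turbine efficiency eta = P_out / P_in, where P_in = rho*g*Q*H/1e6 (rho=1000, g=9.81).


P_in = 1000 * 9.81 * 64.6 * 84.1 / 1e6 = 53.2964 MW
eta = 46.4 / 53.2964 = 0.8706


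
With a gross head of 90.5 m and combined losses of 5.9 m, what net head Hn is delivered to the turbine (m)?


Hn = 90.5 - 5.9 = 84.6000 m


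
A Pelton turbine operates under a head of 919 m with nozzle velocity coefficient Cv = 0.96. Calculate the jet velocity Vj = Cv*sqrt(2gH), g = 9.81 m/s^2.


Vj = 0.96 * sqrt(2*9.81*919) = 128.9076 m/s


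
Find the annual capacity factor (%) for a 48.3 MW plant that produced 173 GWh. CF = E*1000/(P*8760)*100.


CF = 173 * 1000 / (48.3 * 8760) * 100 = 40.8879 %


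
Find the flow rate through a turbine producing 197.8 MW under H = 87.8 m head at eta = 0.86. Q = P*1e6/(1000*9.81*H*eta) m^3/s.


Q = 197.8 * 1e6 / (1000 * 9.81 * 87.8 * 0.86) = 267.0326 m^3/s


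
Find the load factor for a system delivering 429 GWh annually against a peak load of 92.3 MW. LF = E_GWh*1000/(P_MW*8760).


LF = 429 * 1000 / (92.3 * 8760) = 0.5306


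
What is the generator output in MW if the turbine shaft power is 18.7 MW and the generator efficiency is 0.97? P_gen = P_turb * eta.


P_gen = 18.7 * 0.97 = 18.1390 MW


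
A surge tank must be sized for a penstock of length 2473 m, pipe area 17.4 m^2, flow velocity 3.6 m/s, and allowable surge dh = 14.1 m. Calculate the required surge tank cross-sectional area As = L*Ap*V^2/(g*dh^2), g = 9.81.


As = 2473 * 17.4 * 3.6^2 / (9.81 * 14.1^2) = 285.9375 m^2


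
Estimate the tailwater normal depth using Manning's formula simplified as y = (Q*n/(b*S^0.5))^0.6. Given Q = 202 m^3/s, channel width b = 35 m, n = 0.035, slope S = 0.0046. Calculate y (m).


y = (202 * 0.035 / (35 * 0.0046^0.5))^0.6 = 1.9248 m


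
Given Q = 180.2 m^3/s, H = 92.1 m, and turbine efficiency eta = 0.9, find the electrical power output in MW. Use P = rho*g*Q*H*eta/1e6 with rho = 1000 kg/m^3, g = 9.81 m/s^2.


P = 1000 * 9.81 * 180.2 * 92.1 * 0.9 / 1e6 = 146.5298 MW


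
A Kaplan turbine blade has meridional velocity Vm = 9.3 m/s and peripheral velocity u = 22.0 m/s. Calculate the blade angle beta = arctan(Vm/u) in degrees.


beta = arctan(9.3 / 22.0) = 22.9151 degrees


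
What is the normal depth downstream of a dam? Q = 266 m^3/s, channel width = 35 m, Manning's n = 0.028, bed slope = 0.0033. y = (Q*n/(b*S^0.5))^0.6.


y = (266 * 0.028 / (35 * 0.0033^0.5))^0.6 = 2.1940 m


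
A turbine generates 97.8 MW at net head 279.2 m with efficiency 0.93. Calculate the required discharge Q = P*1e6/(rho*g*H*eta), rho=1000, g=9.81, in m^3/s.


Q = 97.8 * 1e6 / (1000 * 9.81 * 279.2 * 0.93) = 38.3947 m^3/s


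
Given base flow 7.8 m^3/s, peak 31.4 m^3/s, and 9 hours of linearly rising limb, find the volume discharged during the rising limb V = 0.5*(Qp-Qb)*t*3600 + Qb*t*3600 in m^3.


V = 0.5*(31.4 - 7.8)*9*3600 + 7.8*9*3600 = 635040.0000 m^3


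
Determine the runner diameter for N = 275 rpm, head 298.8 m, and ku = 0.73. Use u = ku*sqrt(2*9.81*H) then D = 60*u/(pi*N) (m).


u = 0.73 * sqrt(2*9.81*298.8) = 55.8937 m/s
D = 60 * 55.8937 / (pi * 275) = 3.8818 m


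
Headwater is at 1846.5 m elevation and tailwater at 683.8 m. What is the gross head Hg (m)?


Hg = 1846.5 - 683.8 = 1162.7000 m


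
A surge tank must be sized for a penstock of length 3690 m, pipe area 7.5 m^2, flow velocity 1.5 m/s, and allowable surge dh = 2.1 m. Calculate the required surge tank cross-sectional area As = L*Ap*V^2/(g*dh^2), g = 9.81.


As = 3690 * 7.5 * 1.5^2 / (9.81 * 2.1^2) = 1439.3372 m^2


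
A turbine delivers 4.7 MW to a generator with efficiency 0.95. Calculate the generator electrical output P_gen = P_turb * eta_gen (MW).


P_gen = 4.7 * 0.95 = 4.4650 MW


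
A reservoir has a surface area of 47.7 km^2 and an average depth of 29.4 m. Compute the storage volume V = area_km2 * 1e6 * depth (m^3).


V = 47.7 * 1e6 * 29.4 = 1.4024e+09 m^3


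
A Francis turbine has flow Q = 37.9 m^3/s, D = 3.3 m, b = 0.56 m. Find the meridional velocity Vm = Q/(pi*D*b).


Vm = 37.9 / (pi * 3.3 * 0.56) = 6.5281 m/s


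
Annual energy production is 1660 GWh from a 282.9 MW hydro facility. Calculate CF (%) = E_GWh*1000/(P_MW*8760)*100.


CF = 1660 * 1000 / (282.9 * 8760) * 100 = 66.9840 %


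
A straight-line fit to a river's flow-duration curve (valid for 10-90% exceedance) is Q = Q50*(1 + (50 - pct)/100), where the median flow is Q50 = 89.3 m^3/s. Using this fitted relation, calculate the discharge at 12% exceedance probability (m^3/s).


Q = 89.3 * (1 + (50 - 12)/100) = 123.2340 m^3/s


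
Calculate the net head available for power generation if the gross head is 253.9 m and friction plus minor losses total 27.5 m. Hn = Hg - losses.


Hn = 253.9 - 27.5 = 226.4000 m


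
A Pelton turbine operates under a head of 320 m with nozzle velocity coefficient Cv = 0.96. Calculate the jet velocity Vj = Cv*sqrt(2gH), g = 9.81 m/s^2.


Vj = 0.96 * sqrt(2*9.81*320) = 76.0669 m/s


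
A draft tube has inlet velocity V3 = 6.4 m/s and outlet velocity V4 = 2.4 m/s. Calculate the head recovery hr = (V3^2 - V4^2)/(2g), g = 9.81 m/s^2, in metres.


hr = (6.4^2 - 2.4^2) / (2*9.81) = 1.7941 m


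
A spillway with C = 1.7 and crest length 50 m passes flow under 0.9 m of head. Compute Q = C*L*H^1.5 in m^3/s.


Q = 1.7 * 50 * 0.9^1.5 = 72.5743 m^3/s


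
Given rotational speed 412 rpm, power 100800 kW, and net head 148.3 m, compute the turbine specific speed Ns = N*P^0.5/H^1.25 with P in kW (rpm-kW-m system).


Ns = 412 * 100800^0.5 / 148.3^1.25 = 252.7557


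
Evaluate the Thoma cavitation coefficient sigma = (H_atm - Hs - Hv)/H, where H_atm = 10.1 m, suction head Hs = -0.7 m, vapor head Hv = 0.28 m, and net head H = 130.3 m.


sigma = (10.1 - (-0.7) - 0.28) / 130.3 = 0.0807


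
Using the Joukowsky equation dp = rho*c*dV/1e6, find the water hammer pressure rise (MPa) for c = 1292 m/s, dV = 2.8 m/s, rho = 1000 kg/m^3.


dp = 1000 * 1292 * 2.8 / 1e6 = 3.6176 MPa


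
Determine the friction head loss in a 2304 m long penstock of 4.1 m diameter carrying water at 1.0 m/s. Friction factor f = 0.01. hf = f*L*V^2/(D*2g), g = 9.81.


hf = 0.01 * 2304 * 1.0^2 / (4.1 * 2 * 9.81) = 0.2864 m


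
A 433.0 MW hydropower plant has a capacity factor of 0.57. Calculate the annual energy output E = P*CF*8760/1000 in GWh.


E = 433.0 * 0.57 * 8760 / 1000 = 2162.0556 GWh


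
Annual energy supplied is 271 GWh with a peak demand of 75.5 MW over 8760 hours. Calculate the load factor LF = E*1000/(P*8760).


LF = 271 * 1000 / (75.5 * 8760) = 0.4097


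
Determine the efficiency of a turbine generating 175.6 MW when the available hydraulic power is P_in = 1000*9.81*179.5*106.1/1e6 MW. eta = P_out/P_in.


P_in = 1000 * 9.81 * 179.5 * 106.1 / 1e6 = 186.8310 MW
eta = 175.6 / 186.8310 = 0.9399


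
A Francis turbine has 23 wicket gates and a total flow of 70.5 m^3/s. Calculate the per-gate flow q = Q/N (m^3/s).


q = 70.5 / 23 = 3.0652 m^3/s


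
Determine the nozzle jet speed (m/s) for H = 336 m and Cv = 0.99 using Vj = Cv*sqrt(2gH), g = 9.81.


Vj = 0.99 * sqrt(2*9.81*336) = 80.3812 m/s


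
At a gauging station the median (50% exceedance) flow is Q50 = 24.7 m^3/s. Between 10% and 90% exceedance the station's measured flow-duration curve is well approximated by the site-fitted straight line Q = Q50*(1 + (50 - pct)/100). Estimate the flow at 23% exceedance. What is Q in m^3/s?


Q = 24.7 * (1 + (50 - 23)/100) = 31.3690 m^3/s


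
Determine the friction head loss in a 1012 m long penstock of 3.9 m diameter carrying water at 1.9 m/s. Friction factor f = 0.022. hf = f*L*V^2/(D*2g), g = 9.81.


hf = 0.022 * 1012 * 1.9^2 / (3.9 * 2 * 9.81) = 1.0504 m


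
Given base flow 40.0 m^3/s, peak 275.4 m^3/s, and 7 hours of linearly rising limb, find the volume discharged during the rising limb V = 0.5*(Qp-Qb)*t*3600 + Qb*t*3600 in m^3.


V = 0.5*(275.4 - 40.0)*7*3600 + 40.0*7*3600 = 3.9740e+06 m^3


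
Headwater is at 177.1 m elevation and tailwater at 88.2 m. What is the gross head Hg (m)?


Hg = 177.1 - 88.2 = 88.9000 m


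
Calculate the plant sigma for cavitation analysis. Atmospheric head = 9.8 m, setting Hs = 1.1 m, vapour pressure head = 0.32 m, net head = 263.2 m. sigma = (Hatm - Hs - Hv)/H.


sigma = (9.8 - 1.1 - 0.32) / 263.2 = 0.0318


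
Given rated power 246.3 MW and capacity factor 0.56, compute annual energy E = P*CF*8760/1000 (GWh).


E = 246.3 * 0.56 * 8760 / 1000 = 1208.2493 GWh


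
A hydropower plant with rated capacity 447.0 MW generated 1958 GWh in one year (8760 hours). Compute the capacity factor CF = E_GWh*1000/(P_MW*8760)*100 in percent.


CF = 1958 * 1000 / (447.0 * 8760) * 100 = 50.0036 %


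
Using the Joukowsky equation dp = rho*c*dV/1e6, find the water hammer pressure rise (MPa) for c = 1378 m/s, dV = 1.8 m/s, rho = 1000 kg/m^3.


dp = 1000 * 1378 * 1.8 / 1e6 = 2.4804 MPa


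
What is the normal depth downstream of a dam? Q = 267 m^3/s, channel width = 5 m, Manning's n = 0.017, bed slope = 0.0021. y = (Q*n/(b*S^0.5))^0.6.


y = (267 * 0.017 / (5 * 0.0021^0.5))^0.6 = 5.9997 m


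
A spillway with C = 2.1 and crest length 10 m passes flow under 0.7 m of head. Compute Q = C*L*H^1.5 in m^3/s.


Q = 2.1 * 10 * 0.7^1.5 = 12.2989 m^3/s


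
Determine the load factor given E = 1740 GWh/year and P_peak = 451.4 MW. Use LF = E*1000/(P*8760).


LF = 1740 * 1000 / (451.4 * 8760) = 0.4400


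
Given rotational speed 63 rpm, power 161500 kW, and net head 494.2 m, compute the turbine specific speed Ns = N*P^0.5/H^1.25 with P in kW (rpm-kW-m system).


Ns = 63 * 161500^0.5 / 494.2^1.25 = 10.8655


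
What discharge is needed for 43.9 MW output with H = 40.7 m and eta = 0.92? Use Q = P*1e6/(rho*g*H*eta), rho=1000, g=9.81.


Q = 43.9 * 1e6 / (1000 * 9.81 * 40.7 * 0.92) = 119.5125 m^3/s


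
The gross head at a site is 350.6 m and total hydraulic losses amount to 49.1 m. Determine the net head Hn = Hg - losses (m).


Hn = 350.6 - 49.1 = 301.5000 m


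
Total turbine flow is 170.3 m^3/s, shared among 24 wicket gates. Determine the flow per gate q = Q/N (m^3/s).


q = 170.3 / 24 = 7.0958 m^3/s


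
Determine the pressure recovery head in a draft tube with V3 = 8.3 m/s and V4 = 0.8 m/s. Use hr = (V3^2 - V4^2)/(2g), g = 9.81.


hr = (8.3^2 - 0.8^2) / (2*9.81) = 3.4786 m


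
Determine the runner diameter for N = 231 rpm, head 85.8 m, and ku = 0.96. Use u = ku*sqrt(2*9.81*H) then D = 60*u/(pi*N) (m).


u = 0.96 * sqrt(2*9.81*85.8) = 39.3880 m/s
D = 60 * 39.3880 / (pi * 231) = 3.2565 m


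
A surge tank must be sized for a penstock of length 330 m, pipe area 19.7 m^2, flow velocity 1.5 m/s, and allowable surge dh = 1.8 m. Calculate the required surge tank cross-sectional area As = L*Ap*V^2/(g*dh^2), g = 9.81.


As = 330 * 19.7 * 1.5^2 / (9.81 * 1.8^2) = 460.2022 m^2


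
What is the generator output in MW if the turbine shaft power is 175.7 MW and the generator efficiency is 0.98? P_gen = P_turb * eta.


P_gen = 175.7 * 0.98 = 172.1860 MW


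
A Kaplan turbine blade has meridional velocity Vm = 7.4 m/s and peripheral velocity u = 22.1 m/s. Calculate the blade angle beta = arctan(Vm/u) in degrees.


beta = arctan(7.4 / 22.1) = 18.5127 degrees


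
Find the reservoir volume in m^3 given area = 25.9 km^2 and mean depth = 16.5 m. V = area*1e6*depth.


V = 25.9 * 1e6 * 16.5 = 4.2735e+08 m^3


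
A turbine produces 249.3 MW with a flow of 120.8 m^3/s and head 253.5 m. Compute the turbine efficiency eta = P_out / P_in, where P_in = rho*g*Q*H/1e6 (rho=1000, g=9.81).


P_in = 1000 * 9.81 * 120.8 * 253.5 / 1e6 = 300.4097 MW
eta = 249.3 / 300.4097 = 0.8299


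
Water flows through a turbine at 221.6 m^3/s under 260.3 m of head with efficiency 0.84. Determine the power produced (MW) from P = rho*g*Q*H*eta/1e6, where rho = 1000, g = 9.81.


P = 1000 * 9.81 * 221.6 * 260.3 * 0.84 / 1e6 = 475.3267 MW


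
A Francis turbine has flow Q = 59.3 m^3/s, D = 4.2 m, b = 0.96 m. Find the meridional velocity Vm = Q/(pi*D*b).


Vm = 59.3 / (pi * 4.2 * 0.96) = 4.6815 m/s


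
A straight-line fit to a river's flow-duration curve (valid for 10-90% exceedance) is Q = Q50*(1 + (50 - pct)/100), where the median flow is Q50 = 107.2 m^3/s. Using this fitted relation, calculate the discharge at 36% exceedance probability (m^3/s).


Q = 107.2 * (1 + (50 - 36)/100) = 122.2080 m^3/s


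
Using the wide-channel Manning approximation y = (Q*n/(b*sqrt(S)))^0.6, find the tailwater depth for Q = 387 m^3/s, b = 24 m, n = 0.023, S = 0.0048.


y = (387 * 0.023 / (24 * 0.0048^0.5))^0.6 = 2.7363 m


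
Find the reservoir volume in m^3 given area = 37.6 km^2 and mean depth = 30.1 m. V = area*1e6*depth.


V = 37.6 * 1e6 * 30.1 = 1.1318e+09 m^3


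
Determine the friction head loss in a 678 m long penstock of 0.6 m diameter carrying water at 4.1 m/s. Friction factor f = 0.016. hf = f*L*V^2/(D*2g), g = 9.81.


hf = 0.016 * 678 * 4.1^2 / (0.6 * 2 * 9.81) = 15.4906 m


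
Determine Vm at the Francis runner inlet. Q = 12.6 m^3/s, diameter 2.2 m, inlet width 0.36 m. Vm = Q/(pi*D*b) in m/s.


Vm = 12.6 / (pi * 2.2 * 0.36) = 5.0640 m/s


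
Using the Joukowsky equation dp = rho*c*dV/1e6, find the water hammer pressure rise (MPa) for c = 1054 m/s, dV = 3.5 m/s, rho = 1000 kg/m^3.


dp = 1000 * 1054 * 3.5 / 1e6 = 3.6890 MPa


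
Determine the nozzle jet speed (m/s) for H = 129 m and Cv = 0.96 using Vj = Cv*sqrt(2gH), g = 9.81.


Vj = 0.96 * sqrt(2*9.81*129) = 48.2965 m/s


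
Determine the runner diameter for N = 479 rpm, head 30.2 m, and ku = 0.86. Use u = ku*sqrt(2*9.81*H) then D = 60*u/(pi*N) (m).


u = 0.86 * sqrt(2*9.81*30.2) = 20.9340 m/s
D = 60 * 20.9340 / (pi * 479) = 0.8347 m


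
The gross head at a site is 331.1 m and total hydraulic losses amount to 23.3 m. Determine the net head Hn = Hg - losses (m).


Hn = 331.1 - 23.3 = 307.8000 m


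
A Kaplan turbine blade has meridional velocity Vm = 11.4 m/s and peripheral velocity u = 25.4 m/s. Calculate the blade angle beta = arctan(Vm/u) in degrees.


beta = arctan(11.4 / 25.4) = 24.1714 degrees


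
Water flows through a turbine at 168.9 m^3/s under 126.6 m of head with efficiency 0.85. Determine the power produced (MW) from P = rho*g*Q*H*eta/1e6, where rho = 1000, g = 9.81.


P = 1000 * 9.81 * 168.9 * 126.6 * 0.85 / 1e6 = 178.3000 MW


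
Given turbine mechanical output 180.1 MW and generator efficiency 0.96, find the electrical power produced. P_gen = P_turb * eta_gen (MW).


P_gen = 180.1 * 0.96 = 172.8960 MW


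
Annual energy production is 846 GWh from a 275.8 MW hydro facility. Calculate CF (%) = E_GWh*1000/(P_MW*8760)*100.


CF = 846 * 1000 / (275.8 * 8760) * 100 = 35.0164 %


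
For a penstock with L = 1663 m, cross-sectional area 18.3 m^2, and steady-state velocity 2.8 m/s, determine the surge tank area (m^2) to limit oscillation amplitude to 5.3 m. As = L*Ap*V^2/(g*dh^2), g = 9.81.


As = 1663 * 18.3 * 2.8^2 / (9.81 * 5.3^2) = 865.8420 m^2


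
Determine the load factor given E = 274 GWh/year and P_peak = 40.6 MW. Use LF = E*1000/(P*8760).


LF = 274 * 1000 / (40.6 * 8760) = 0.7704


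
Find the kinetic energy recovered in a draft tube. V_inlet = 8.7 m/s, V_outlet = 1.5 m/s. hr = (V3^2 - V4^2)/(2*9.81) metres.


hr = (8.7^2 - 1.5^2) / (2*9.81) = 3.7431 m


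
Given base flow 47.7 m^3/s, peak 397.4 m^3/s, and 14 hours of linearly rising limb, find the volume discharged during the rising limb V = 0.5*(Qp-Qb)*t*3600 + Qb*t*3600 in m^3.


V = 0.5*(397.4 - 47.7)*14*3600 + 47.7*14*3600 = 1.1217e+07 m^3


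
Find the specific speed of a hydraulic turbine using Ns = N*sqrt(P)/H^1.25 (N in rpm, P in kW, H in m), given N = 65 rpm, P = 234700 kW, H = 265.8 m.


Ns = 65 * 234700^0.5 / 265.8^1.25 = 29.3411


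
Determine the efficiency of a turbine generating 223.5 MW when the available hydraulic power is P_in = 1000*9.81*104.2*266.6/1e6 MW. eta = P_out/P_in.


P_in = 1000 * 9.81 * 104.2 * 266.6 / 1e6 = 272.5191 MW
eta = 223.5 / 272.5191 = 0.8201


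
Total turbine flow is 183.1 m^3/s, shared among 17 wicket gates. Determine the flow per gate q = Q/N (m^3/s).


q = 183.1 / 17 = 10.7706 m^3/s


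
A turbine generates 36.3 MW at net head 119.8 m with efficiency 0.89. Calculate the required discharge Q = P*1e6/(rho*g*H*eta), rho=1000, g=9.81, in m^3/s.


Q = 36.3 * 1e6 / (1000 * 9.81 * 119.8 * 0.89) = 34.7049 m^3/s


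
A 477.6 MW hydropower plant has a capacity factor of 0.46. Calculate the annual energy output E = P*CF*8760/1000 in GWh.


E = 477.6 * 0.46 * 8760 / 1000 = 1924.5370 GWh


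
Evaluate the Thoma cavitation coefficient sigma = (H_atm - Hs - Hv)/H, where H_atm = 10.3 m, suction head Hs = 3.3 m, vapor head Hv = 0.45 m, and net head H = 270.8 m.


sigma = (10.3 - 3.3 - 0.45) / 270.8 = 0.0242


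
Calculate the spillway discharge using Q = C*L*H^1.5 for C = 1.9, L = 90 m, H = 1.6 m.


Q = 1.9 * 90 * 1.6^1.5 = 346.0797 m^3/s


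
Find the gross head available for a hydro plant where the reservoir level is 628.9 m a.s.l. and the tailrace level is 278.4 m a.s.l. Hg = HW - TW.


Hg = 628.9 - 278.4 = 350.5000 m


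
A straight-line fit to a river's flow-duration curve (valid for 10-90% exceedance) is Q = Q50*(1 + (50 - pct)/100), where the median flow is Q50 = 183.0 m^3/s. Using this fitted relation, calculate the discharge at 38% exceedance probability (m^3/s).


Q = 183.0 * (1 + (50 - 38)/100) = 204.9600 m^3/s


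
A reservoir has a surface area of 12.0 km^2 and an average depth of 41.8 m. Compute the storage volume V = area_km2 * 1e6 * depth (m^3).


V = 12.0 * 1e6 * 41.8 = 5.0160e+08 m^3


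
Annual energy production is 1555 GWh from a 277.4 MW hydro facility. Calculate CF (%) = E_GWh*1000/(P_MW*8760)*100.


CF = 1555 * 1000 / (277.4 * 8760) * 100 = 63.9911 %


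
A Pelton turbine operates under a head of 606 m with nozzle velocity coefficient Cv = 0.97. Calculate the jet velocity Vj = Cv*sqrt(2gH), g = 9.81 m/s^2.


Vj = 0.97 * sqrt(2*9.81*606) = 105.7688 m/s


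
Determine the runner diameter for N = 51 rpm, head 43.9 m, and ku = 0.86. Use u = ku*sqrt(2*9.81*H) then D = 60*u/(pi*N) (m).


u = 0.86 * sqrt(2*9.81*43.9) = 25.2395 m/s
D = 60 * 25.2395 / (pi * 51) = 9.4517 m


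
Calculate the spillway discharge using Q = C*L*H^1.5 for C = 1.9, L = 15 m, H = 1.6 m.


Q = 1.9 * 15 * 1.6^1.5 = 57.6799 m^3/s


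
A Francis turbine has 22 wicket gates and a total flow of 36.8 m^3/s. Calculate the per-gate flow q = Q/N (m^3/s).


q = 36.8 / 22 = 1.6727 m^3/s


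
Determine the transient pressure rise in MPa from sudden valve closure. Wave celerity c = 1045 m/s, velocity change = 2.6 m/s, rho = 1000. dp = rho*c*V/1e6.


dp = 1000 * 1045 * 2.6 / 1e6 = 2.7170 MPa


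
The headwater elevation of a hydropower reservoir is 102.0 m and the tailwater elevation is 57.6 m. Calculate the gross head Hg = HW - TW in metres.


Hg = 102.0 - 57.6 = 44.4000 m


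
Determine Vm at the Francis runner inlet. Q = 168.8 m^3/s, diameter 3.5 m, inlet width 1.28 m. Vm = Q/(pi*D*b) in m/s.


Vm = 168.8 / (pi * 3.5 * 1.28) = 11.9935 m/s


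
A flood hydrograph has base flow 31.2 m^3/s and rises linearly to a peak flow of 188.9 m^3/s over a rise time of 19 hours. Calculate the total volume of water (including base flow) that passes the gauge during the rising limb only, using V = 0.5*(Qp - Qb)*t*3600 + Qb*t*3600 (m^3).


V = 0.5*(188.9 - 31.2)*19*3600 + 31.2*19*3600 = 7.5274e+06 m^3


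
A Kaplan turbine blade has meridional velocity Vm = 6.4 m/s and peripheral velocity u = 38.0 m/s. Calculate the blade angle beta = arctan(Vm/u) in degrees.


beta = arctan(6.4 / 38.0) = 9.5601 degrees


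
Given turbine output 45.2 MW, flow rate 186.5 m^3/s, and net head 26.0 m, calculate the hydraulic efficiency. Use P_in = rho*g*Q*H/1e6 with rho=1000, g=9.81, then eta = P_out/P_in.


P_in = 1000 * 9.81 * 186.5 * 26.0 / 1e6 = 47.5687 MW
eta = 45.2 / 47.5687 = 0.9502


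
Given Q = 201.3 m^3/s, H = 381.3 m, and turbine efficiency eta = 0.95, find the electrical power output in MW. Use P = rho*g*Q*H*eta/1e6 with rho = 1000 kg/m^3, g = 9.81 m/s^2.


P = 1000 * 9.81 * 201.3 * 381.3 * 0.95 / 1e6 = 715.3247 MW


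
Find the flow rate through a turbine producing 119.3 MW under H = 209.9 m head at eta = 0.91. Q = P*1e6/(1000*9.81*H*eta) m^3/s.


Q = 119.3 * 1e6 / (1000 * 9.81 * 209.9 * 0.91) = 63.6675 m^3/s


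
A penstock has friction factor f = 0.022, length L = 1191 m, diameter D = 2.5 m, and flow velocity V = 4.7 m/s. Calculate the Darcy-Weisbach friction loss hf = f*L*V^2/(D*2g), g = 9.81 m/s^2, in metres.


hf = 0.022 * 1191 * 4.7^2 / (2.5 * 2 * 9.81) = 11.8002 m


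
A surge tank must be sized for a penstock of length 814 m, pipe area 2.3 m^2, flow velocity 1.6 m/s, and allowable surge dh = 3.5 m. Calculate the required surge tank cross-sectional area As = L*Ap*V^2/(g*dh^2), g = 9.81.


As = 814 * 2.3 * 1.6^2 / (9.81 * 3.5^2) = 39.8829 m^2


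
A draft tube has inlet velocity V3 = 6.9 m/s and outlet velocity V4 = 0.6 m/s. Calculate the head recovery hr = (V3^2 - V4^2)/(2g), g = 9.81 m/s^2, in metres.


hr = (6.9^2 - 0.6^2) / (2*9.81) = 2.4083 m


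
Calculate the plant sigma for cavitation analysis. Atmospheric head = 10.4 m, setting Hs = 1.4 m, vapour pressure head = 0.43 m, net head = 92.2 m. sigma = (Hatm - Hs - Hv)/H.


sigma = (10.4 - 1.4 - 0.43) / 92.2 = 0.0930


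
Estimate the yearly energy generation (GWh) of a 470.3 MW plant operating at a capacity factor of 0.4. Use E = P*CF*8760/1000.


E = 470.3 * 0.4 * 8760 / 1000 = 1647.9312 GWh


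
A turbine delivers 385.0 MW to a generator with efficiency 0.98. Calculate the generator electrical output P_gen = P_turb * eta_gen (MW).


P_gen = 385.0 * 0.98 = 377.3000 MW


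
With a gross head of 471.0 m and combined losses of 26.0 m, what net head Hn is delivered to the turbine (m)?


Hn = 471.0 - 26.0 = 445.0000 m


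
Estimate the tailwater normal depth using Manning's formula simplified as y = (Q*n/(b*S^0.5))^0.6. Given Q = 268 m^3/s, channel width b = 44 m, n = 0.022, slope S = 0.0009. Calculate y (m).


y = (268 * 0.022 / (44 * 0.0009^0.5))^0.6 = 2.4547 m


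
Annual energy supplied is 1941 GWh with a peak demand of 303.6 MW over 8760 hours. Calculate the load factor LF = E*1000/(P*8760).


LF = 1941 * 1000 / (303.6 * 8760) = 0.7298


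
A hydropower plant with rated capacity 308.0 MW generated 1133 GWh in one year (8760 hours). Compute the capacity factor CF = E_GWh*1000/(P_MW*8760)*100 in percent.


CF = 1133 * 1000 / (308.0 * 8760) * 100 = 41.9928 %


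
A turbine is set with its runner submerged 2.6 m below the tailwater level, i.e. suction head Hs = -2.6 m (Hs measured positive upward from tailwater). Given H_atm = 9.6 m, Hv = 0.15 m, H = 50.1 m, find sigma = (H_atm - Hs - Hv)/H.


sigma = (9.6 - (-2.6) - 0.15) / 50.1 = 0.2405


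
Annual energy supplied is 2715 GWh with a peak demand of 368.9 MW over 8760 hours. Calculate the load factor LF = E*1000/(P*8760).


LF = 2715 * 1000 / (368.9 * 8760) = 0.8402


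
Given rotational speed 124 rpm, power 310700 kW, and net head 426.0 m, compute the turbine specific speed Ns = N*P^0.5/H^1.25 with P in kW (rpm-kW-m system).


Ns = 124 * 310700^0.5 / 426.0^1.25 = 35.7133


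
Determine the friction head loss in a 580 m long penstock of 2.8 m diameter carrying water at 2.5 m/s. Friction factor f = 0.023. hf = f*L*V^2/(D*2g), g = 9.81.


hf = 0.023 * 580 * 2.5^2 / (2.8 * 2 * 9.81) = 1.5177 m


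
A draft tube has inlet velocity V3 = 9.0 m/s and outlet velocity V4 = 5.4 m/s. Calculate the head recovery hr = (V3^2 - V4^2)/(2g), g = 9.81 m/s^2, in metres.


hr = (9.0^2 - 5.4^2) / (2*9.81) = 2.6422 m


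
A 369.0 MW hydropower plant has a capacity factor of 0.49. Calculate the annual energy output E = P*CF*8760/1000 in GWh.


E = 369.0 * 0.49 * 8760 / 1000 = 1583.8956 GWh


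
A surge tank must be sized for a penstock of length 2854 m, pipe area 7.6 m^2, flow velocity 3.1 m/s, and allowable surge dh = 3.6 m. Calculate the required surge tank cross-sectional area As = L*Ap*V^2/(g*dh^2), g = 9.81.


As = 2854 * 7.6 * 3.1^2 / (9.81 * 3.6^2) = 1639.5208 m^2


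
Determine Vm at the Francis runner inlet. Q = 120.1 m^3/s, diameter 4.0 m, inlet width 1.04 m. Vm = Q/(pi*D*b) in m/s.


Vm = 120.1 / (pi * 4.0 * 1.04) = 9.1897 m/s


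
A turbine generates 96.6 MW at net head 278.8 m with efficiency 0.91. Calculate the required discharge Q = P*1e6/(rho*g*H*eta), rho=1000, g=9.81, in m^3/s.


Q = 96.6 * 1e6 / (1000 * 9.81 * 278.8 * 0.91) = 38.8127 m^3/s


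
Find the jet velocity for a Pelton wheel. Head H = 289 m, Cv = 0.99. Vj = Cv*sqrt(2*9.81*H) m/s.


Vj = 0.99 * sqrt(2*9.81*289) = 74.5476 m/s


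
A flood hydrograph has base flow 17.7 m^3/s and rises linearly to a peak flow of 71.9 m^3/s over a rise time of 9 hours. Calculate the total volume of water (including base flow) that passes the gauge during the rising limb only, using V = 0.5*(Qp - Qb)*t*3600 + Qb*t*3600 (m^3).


V = 0.5*(71.9 - 17.7)*9*3600 + 17.7*9*3600 = 1.4515e+06 m^3


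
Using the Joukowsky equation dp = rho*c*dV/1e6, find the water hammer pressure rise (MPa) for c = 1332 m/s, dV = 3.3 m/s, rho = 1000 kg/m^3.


dp = 1000 * 1332 * 3.3 / 1e6 = 4.3956 MPa


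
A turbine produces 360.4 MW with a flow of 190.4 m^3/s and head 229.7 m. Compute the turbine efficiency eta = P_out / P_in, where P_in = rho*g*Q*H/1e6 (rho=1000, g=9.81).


P_in = 1000 * 9.81 * 190.4 * 229.7 / 1e6 = 429.0392 MW
eta = 360.4 / 429.0392 = 0.8400


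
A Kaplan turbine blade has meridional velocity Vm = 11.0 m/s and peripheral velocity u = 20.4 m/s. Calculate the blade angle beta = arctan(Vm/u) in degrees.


beta = arctan(11.0 / 20.4) = 28.3342 degrees


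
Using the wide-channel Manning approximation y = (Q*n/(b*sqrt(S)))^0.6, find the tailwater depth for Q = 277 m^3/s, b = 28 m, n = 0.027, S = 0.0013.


y = (277 * 0.027 / (28 * 0.0013^0.5))^0.6 = 3.3253 m


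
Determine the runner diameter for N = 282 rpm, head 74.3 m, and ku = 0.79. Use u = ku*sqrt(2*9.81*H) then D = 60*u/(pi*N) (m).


u = 0.79 * sqrt(2*9.81*74.3) = 30.1628 m/s
D = 60 * 30.1628 / (pi * 282) = 2.0428 m


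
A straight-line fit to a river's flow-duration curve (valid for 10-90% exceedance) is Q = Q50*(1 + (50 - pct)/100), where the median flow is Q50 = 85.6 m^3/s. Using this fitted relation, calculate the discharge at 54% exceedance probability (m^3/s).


Q = 85.6 * (1 + (50 - 54)/100) = 82.1760 m^3/s


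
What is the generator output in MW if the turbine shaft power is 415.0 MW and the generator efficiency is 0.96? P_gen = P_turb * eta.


P_gen = 415.0 * 0.96 = 398.4000 MW


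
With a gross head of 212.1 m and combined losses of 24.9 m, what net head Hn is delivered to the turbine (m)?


Hn = 212.1 - 24.9 = 187.2000 m


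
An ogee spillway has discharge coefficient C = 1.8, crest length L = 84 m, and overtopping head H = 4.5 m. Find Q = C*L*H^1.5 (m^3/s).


Q = 1.8 * 84 * 4.5^1.5 = 1443.3464 m^3/s


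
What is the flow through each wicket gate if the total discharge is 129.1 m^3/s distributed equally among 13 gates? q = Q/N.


q = 129.1 / 13 = 9.9308 m^3/s


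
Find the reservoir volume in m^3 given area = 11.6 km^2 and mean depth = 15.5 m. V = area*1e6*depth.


V = 11.6 * 1e6 * 15.5 = 1.7980e+08 m^3


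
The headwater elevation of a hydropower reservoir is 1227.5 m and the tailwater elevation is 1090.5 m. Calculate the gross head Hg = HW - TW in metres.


Hg = 1227.5 - 1090.5 = 137.0000 m


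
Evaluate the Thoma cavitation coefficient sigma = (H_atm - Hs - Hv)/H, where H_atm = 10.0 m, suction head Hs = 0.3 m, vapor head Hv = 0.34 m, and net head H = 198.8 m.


sigma = (10.0 - 0.3 - 0.34) / 198.8 = 0.0471


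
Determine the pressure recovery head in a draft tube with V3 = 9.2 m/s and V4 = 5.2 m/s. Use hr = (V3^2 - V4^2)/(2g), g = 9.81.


hr = (9.2^2 - 5.2^2) / (2*9.81) = 2.9358 m


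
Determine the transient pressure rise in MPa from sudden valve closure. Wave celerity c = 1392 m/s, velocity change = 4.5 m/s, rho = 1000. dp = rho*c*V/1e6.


dp = 1000 * 1392 * 4.5 / 1e6 = 6.2640 MPa


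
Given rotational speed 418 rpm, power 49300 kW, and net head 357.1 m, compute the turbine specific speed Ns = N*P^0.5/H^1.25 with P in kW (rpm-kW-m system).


Ns = 418 * 49300^0.5 / 357.1^1.25 = 59.7878


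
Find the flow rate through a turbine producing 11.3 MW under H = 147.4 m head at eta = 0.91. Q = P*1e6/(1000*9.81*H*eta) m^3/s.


Q = 11.3 * 1e6 / (1000 * 9.81 * 147.4 * 0.91) = 8.5876 m^3/s


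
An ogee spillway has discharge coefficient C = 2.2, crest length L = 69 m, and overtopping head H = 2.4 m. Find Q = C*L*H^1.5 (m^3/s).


Q = 2.2 * 69 * 2.4^1.5 = 564.4021 m^3/s


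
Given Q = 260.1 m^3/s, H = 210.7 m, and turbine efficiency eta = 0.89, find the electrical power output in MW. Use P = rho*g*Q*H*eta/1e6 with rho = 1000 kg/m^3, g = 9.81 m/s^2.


P = 1000 * 9.81 * 260.1 * 210.7 * 0.89 / 1e6 = 478.4801 MW


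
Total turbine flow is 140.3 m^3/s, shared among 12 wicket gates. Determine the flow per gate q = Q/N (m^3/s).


q = 140.3 / 12 = 11.6917 m^3/s


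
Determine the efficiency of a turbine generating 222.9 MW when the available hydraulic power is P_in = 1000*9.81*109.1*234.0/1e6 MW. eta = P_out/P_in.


P_in = 1000 * 9.81 * 109.1 * 234.0 / 1e6 = 250.4434 MW
eta = 222.9 / 250.4434 = 0.8900


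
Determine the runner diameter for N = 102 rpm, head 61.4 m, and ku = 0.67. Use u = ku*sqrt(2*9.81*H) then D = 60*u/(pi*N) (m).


u = 0.67 * sqrt(2*9.81*61.4) = 23.2546 m/s
D = 60 * 23.2546 / (pi * 102) = 4.3542 m


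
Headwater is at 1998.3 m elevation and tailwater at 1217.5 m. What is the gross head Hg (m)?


Hg = 1998.3 - 1217.5 = 780.8000 m


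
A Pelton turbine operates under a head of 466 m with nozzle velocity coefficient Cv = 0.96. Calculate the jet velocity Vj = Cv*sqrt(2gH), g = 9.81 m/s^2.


Vj = 0.96 * sqrt(2*9.81*466) = 91.7939 m/s


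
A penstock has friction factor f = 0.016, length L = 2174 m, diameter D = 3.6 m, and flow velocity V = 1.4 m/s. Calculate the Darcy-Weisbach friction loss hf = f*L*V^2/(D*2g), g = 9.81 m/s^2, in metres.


hf = 0.016 * 2174 * 1.4^2 / (3.6 * 2 * 9.81) = 0.9652 m


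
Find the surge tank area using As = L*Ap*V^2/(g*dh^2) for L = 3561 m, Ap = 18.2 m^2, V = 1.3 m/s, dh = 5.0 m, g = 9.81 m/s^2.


As = 3561 * 18.2 * 1.3^2 / (9.81 * 5.0^2) = 446.6024 m^2


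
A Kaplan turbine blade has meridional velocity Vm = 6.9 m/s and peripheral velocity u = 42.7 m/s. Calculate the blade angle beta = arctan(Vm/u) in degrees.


beta = arctan(6.9 / 42.7) = 9.1792 degrees


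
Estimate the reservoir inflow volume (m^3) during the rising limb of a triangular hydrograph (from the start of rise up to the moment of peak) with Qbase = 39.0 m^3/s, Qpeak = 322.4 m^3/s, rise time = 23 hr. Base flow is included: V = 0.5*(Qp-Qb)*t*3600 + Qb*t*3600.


V = 0.5*(322.4 - 39.0)*23*3600 + 39.0*23*3600 = 1.4962e+07 m^3


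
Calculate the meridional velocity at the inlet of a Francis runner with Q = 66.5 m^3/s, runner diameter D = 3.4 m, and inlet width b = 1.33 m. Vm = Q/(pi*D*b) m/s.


Vm = 66.5 / (pi * 3.4 * 1.33) = 4.6810 m/s


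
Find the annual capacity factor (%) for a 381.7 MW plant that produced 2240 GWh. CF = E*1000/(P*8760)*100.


CF = 2240 * 1000 / (381.7 * 8760) * 100 = 66.9918 %


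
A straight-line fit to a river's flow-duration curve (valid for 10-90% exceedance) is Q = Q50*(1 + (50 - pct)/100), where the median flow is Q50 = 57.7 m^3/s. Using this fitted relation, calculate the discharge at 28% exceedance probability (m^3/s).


Q = 57.7 * (1 + (50 - 28)/100) = 70.3940 m^3/s


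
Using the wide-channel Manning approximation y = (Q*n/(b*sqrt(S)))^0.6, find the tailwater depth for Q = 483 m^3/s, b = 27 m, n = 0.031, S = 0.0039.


y = (483 * 0.031 / (27 * 0.0039^0.5))^0.6 = 3.7072 m


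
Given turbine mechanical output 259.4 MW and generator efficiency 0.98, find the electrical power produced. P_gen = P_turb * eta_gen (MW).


P_gen = 259.4 * 0.98 = 254.2120 MW


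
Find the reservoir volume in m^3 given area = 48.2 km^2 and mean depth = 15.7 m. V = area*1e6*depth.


V = 48.2 * 1e6 * 15.7 = 7.5674e+08 m^3


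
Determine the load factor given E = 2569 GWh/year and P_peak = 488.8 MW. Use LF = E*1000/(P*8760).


LF = 2569 * 1000 / (488.8 * 8760) = 0.6000


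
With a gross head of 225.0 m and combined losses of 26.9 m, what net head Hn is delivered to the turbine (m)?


Hn = 225.0 - 26.9 = 198.1000 m


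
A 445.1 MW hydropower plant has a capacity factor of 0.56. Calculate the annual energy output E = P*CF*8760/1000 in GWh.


E = 445.1 * 0.56 * 8760 / 1000 = 2183.4826 GWh


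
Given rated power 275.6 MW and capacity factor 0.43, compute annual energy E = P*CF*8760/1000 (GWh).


E = 275.6 * 0.43 * 8760 / 1000 = 1038.1301 GWh


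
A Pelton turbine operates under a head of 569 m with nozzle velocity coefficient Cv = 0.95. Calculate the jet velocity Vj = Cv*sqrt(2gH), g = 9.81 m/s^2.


Vj = 0.95 * sqrt(2*9.81*569) = 100.3759 m/s


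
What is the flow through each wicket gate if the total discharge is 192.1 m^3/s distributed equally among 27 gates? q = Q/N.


q = 192.1 / 27 = 7.1148 m^3/s


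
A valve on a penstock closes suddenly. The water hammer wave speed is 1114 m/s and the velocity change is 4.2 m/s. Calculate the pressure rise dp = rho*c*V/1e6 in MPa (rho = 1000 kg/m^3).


dp = 1000 * 1114 * 4.2 / 1e6 = 4.6788 MPa


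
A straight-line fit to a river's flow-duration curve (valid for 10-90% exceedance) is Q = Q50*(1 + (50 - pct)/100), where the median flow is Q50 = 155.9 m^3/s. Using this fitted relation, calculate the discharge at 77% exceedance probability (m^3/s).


Q = 155.9 * (1 + (50 - 77)/100) = 113.8070 m^3/s


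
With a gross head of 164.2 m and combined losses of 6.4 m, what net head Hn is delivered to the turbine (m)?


Hn = 164.2 - 6.4 = 157.8000 m


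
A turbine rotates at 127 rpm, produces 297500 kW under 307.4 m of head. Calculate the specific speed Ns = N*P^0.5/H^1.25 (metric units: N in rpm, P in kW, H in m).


Ns = 127 * 297500^0.5 / 307.4^1.25 = 53.8167


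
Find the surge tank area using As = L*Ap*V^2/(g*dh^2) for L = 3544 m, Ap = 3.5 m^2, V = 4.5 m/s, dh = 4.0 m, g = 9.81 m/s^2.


As = 3544 * 3.5 * 4.5^2 / (9.81 * 4.0^2) = 1600.2867 m^2


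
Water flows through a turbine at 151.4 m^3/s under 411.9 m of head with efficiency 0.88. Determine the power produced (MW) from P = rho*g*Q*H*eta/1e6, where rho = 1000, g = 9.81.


P = 1000 * 9.81 * 151.4 * 411.9 * 0.88 / 1e6 = 538.3557 MW


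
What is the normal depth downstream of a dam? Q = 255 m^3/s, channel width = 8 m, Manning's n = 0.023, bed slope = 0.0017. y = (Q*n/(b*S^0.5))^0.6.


y = (255 * 0.023 / (8 * 0.0017^0.5))^0.6 = 5.6231 m


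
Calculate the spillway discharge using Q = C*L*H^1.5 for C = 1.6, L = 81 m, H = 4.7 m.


Q = 1.6 * 81 * 4.7^1.5 = 1320.5407 m^3/s


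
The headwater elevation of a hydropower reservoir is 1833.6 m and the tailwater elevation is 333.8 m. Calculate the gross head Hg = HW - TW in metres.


Hg = 1833.6 - 333.8 = 1499.8000 m


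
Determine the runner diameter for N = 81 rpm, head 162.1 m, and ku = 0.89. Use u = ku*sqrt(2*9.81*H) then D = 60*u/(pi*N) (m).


u = 0.89 * sqrt(2*9.81*162.1) = 50.1916 m/s
D = 60 * 50.1916 / (pi * 81) = 11.8344 m


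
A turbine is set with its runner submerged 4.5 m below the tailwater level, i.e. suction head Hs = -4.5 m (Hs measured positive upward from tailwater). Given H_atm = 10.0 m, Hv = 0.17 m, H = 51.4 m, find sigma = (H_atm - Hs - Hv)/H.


sigma = (10.0 - (-4.5) - 0.17) / 51.4 = 0.2788


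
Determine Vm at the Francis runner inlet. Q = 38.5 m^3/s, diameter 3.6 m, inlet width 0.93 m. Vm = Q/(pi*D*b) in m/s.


Vm = 38.5 / (pi * 3.6 * 0.93) = 3.6604 m/s


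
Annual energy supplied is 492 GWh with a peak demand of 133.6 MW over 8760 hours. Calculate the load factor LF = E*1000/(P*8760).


LF = 492 * 1000 / (133.6 * 8760) = 0.4204


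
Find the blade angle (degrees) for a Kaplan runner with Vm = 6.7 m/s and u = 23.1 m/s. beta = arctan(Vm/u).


beta = arctan(6.7 / 23.1) = 16.1744 degrees
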